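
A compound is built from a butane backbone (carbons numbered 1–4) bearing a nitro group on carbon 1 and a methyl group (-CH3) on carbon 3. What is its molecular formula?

Atom tally by fragment:
  O2NCH2 → C:1 H:2 N:1 O:2
  CH2 → C:1 H:2
  CH(CH3) → C:2 H:4
  CH3 → C:1 H:3
Element totals:
  C: 5
  H: 11
  N: 1
  O: 2

C5H11NO2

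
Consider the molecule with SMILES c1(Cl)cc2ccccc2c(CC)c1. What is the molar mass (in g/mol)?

190.67 g/mol

Atom tally by fragment:
  naphthalene ring system core → C:10 H:8
  (− 2 ring H displaced by substituents)
  + Cl → Cl:1
  + C2H5 → C:2 H:5
Element totals:
  C: 12
  H: 11
  Cl: 1
Molecular formula: C12H11Cl.
  M = 12(12.011) + 11(1.008) + 35.45
    = 144.132 + 11.088 + 35.450 = 190.670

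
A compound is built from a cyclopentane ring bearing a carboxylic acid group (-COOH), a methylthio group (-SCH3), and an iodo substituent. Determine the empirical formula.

Atom tally by fragment:
  cyclopentane ring core → C:5 H:10
  (− 3 ring H displaced by substituents)
  + COOH → C:1 H:1 O:2
  + SCH3 → C:1 H:3 S:1
  + I → I:1
Element totals:
  C: 7
  H: 11
  I: 1
  O: 2
  S: 1
Molecular formula: C7H11IO2S.
gcd of subscripts (7, 11, 1, 2, 1) = 1, so the empirical formula equals the molecular formula.

C7H11IO2S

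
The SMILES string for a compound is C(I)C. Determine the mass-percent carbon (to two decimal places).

15.40%

Atom tally by fragment:
  ICH2 → C:1 H:2 I:1
  CH3 → C:1 H:3
Element totals:
  C: 2
  H: 5
  I: 1
Molecular formula: C2H5I.
Molar mass = 155.966 g/mol.
Mass from C: 2 × 12.011 = 24.022 g/mol.
%C = 24.022 / 155.966 × 100 = 15.40%.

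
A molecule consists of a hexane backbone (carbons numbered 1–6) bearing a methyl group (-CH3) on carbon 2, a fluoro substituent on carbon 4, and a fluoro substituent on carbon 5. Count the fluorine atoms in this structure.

2

Atom tally by fragment:
  CH3 → C:1 H:3
  CH(CH3) → C:2 H:4
  CH2 → C:1 H:2
  CH(F) → C:1 H:1 F:1
  CH(F) → C:1 H:1 F:1
  CH3 → C:1 H:3
Element totals:
  C: 7
  H: 14
  F: 2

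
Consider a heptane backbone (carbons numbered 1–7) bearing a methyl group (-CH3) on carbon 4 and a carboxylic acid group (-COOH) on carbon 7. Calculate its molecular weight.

158.24 g/mol

Atom tally by fragment:
  CH3 → C:1 H:3
  CH2 → C:1 H:2
  CH2 → C:1 H:2
  CH(CH3) → C:2 H:4
  CH2 → C:1 H:2
  CH2 → C:1 H:2
  CH2COOH → C:2 H:3 O:2
Element totals:
  C: 9
  H: 18
  O: 2
Molecular formula: C9H18O2.
  M = 9(12.011) + 18(1.008) + 2(15.999)
    = 108.099 + 18.144 + 31.998 = 158.241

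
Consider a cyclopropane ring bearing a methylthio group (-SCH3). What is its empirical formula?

Atom tally by fragment:
  cyclopropane ring core → C:3 H:6
  (− 1 ring H displaced by substituents)
  + SCH3 → C:1 H:3 S:1
Element totals:
  C: 4
  H: 8
  S: 1
Molecular formula: C4H8S.
gcd of subscripts (4, 8, 1) = 1, so the empirical formula equals the molecular formula.

C4H8S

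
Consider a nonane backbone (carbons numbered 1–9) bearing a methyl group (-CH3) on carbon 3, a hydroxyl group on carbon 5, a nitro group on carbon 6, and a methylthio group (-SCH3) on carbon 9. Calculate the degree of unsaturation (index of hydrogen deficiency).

1

Atom tally by fragment:
  CH3 → C:1 H:3
  CH2 → C:1 H:2
  CH(CH3) → C:2 H:4
  CH2 → C:1 H:2
  CH(OH) → C:1 H:2 O:1
  CH(NO2) → C:1 H:1 N:1 O:2
  CH2 → C:1 H:2
  CH2 → C:1 H:2
  CH2SCH3 → C:2 H:5 S:1
Element totals:
  C: 11
  H: 23
  N: 1
  O: 3
  S: 1
Molecular formula: C11H23NO3S.
DoU = (2C + 2 + N − H − X) / 2 = (2·11 + 2 + 1 − 23 − 0) / 2 = 1.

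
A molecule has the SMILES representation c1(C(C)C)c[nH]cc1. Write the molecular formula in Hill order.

Atom tally by fragment:
  pyrrole ring core → C:4 H:5 N:1
  (− 1 ring H displaced by substituents)
  + CH(CH3)2 → C:3 H:7
Element totals:
  C: 7
  H: 11
  N: 1

C7H11N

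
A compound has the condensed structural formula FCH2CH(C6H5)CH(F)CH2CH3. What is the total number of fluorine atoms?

2

Atom tally by fragment:
  FCH2 → C:1 H:2 F:1
  CH(C6H5) → C:7 H:6
  CH(F) → C:1 H:1 F:1
  CH2 → C:1 H:2
  CH3 → C:1 H:3
Element totals:
  C: 11
  H: 14
  F: 2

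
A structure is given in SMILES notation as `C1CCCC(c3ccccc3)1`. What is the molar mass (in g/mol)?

Atom tally by fragment:
  cyclopentane ring core → C:5 H:10
  (− 1 ring H displaced by substituents)
  + C6H5 → C:6 H:5
Element totals:
  C: 11
  H: 14
Molecular formula: C11H14.
  M = 11(12.011) + 14(1.008)
    = 132.121 + 14.112 = 146.233

146.23 g/mol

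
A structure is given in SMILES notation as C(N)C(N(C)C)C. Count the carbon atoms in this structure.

Atom tally by fragment:
  H2NCH2 → C:1 H:4 N:1
  CH(N(CH3)2) → C:3 H:7 N:1
  CH3 → C:1 H:3
Element totals:
  C: 5
  H: 14
  N: 2

5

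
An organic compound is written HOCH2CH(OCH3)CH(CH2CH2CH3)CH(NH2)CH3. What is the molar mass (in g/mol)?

175.27 g/mol

Atom tally by fragment:
  HOCH2 → C:1 H:3 O:1
  CH(OCH3) → C:2 H:4 O:1
  CH(CH2CH2CH3) → C:4 H:8
  CH(NH2) → C:1 H:3 N:1
  CH3 → C:1 H:3
Element totals:
  C: 9
  H: 21
  N: 1
  O: 2
Molecular formula: C9H21NO2.
  M = 9(12.011) + 21(1.008) + 14.007 + 2(15.999)
    = 108.099 + 21.168 + 14.007 + 31.998 = 175.272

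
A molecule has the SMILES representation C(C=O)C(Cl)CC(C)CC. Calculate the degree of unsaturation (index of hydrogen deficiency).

Atom tally by fragment:
  OHCCH2 → C:2 H:3 O:1
  CH(Cl) → C:1 H:1 Cl:1
  CH2 → C:1 H:2
  CH(CH3) → C:2 H:4
  CH2 → C:1 H:2
  CH3 → C:1 H:3
Element totals:
  C: 8
  H: 15
  Cl: 1
  O: 1
Molecular formula: C8H15ClO.
DoU = (2C + 2 + N − H − X) / 2 = (2·8 + 2 + 0 − 15 − 1) / 2 = 1.

1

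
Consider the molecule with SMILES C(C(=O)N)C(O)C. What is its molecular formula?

Atom tally by fragment:
  H2NOCCH2 → C:2 H:4 O:1 N:1
  CH(OH) → C:1 H:2 O:1
  CH3 → C:1 H:3
Element totals:
  C: 4
  H: 9
  N: 1
  O: 2

C4H9NO2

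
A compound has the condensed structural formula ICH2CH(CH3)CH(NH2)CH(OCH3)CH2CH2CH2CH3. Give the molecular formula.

Atom tally by fragment:
  ICH2 → C:1 H:2 I:1
  CH(CH3) → C:2 H:4
  CH(NH2) → C:1 H:3 N:1
  CH(OCH3) → C:2 H:4 O:1
  CH2 → C:1 H:2
  CH2 → C:1 H:2
  CH2 → C:1 H:2
  CH3 → C:1 H:3
Element totals:
  C: 10
  H: 22
  I: 1
  N: 1
  O: 1

C10H22INO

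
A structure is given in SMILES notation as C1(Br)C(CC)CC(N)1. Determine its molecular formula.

C6H12BrN

Atom tally by fragment:
  cyclobutane ring core → C:4 H:8
  (− 3 ring H displaced by substituents)
  + Br → Br:1
  + C2H5 → C:2 H:5
  + NH2 → N:1 H:2
Element totals:
  C: 6
  H: 12
  Br: 1
  N: 1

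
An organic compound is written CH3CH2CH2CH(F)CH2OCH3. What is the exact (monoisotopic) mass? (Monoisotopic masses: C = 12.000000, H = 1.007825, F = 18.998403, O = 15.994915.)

Element totals:
  C: 6
  H: 13
  F: 1
  O: 1
Molecular formula: C6H13FO.
  M = 6(12.0) + 13(1.007825) + 18.998403 + 15.994915
    = 72.000000 + 13.101725 + 18.998403 + 15.994915 = 120.095043

120.0950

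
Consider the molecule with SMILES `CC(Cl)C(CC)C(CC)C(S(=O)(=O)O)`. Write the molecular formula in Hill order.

C9H19ClO3S

Atom tally by fragment:
  CH3 → C:1 H:3
  CH(Cl) → C:1 H:1 Cl:1
  CH(C2H5) → C:3 H:6
  CH(C2H5) → C:3 H:6
  CH2SO3H → C:1 H:3 S:1 O:3
Element totals:
  C: 9
  H: 19
  Cl: 1
  O: 3
  S: 1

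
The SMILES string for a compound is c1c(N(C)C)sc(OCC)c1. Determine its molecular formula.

C8H13NOS

Atom tally by fragment:
  thiophene ring core → C:4 H:4 S:1
  (− 2 ring H displaced by substituents)
  + N(CH3)2 → N:1 C:2 H:6
  + OC2H5 → C:2 H:5 O:1
Element totals:
  C: 8
  H: 13
  N: 1
  O: 1
  S: 1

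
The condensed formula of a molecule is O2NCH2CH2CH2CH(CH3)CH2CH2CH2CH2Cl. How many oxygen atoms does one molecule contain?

Element totals:
  C: 9
  H: 18
  Cl: 1
  N: 1
  O: 2

2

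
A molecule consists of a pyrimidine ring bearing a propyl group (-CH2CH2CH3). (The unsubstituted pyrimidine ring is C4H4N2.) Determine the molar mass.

Atom tally by fragment:
  pyrimidine ring core → C:4 H:4 N:2
  (− 1 ring H displaced by substituents)
  + CH2CH2CH3 → C:3 H:7
Element totals:
  C: 7
  H: 10
  N: 2
Molecular formula: C7H10N2.
  M = 7(12.011) + 10(1.008) + 2(14.007)
    = 84.077 + 10.080 + 28.014 = 122.171

122.17 g/mol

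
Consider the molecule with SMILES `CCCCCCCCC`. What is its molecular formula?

Atom tally by fragment:
  CH3 → C:1 H:3
  CH2 → C:1 H:2
  CH2 → C:1 H:2
  CH2 → C:1 H:2
  CH2 → C:1 H:2
  CH2 → C:1 H:2
  CH2 → C:1 H:2
  CH2 → C:1 H:2
  CH3 → C:1 H:3
Element totals:
  C: 9
  H: 20

C9H20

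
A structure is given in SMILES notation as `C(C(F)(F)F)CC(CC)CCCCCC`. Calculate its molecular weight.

224.31 g/mol

Atom tally by fragment:
  F3CCH2 → C:2 H:2 F:3
  CH2 → C:1 H:2
  CH(C2H5) → C:3 H:6
  CH2 → C:1 H:2
  CH2 → C:1 H:2
  CH2 → C:1 H:2
  CH2 → C:1 H:2
  CH2 → C:1 H:2
  CH3 → C:1 H:3
Element totals:
  C: 12
  H: 23
  F: 3
Molecular formula: C12H23F3.
  M = 12(12.011) + 23(1.008) + 3(18.998)
    = 144.132 + 23.184 + 56.994 = 224.310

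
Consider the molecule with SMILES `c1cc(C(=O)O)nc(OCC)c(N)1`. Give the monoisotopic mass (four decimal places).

Atom tally by fragment:
  pyridine ring core → C:5 H:5 N:1
  (− 3 ring H displaced by substituents)
  + COOH → C:1 H:1 O:2
  + OC2H5 → C:2 H:5 O:1
  + NH2 → N:1 H:2
Element totals:
  C: 8
  H: 10
  N: 2
  O: 3
Molecular formula: C8H10N2O3.
  M = 8(12.0) + 10(1.007825) + 2(14.003074) + 3(15.994915)
    = 96.000000 + 10.078250 + 28.006148 + 47.984745 = 182.069143

182.0691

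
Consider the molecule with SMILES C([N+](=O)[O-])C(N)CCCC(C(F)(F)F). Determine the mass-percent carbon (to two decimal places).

Atom tally by fragment:
  O2NCH2 → C:1 H:2 N:1 O:2
  CH(NH2) → C:1 H:3 N:1
  CH2 → C:1 H:2
  CH2 → C:1 H:2
  CH2 → C:1 H:2
  CH2CF3 → C:2 H:2 F:3
Element totals:
  C: 7
  H: 13
  F: 3
  N: 2
  O: 2
Molecular formula: C7H13F3N2O2.
Molar mass = 214.187 g/mol.
Mass from C: 7 × 12.011 = 84.077 g/mol.
%C = 84.077 / 214.187 × 100 = 39.25%.

39.25%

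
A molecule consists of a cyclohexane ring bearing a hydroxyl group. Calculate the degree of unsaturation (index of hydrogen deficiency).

Atom tally by fragment:
  cyclohexane ring core → C:6 H:12
  (− 1 ring H displaced by substituents)
  + OH → O:1 H:1
Element totals:
  C: 6
  H: 12
  O: 1
Molecular formula: C6H12O.
DoU = (2C + 2 + N − H − X) / 2 = (2·6 + 2 + 0 − 12 − 0) / 2 = 1.

1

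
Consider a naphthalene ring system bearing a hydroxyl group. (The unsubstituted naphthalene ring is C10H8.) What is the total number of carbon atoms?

Atom tally by fragment:
  naphthalene ring system core → C:10 H:8
  (− 1 ring H displaced by substituents)
  + OH → O:1 H:1
Element totals:
  C: 10
  H: 8
  O: 1

10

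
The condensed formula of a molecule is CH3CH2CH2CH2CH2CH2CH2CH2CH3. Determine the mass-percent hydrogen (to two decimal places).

15.72%

Atom tally by fragment:
  CH3 → C:1 H:3
  CH2 → C:1 H:2
  CH2 → C:1 H:2
  CH2 → C:1 H:2
  CH2 → C:1 H:2
  CH2 → C:1 H:2
  CH2 → C:1 H:2
  CH2 → C:1 H:2
  CH3 → C:1 H:3
Element totals:
  C: 9
  H: 20
Molecular formula: C9H20.
Molar mass = 128.259 g/mol.
Mass from H: 20 × 1.008 = 20.160 g/mol.
%H = 20.160 / 128.259 × 100 = 15.72%.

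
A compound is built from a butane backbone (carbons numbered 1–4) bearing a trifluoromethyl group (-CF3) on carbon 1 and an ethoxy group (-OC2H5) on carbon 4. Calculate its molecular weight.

Atom tally by fragment:
  F3CCH2 → C:2 H:2 F:3
  CH2 → C:1 H:2
  CH2 → C:1 H:2
  CH2OC2H5 → C:3 H:7 O:1
Element totals:
  C: 7
  H: 13
  F: 3
  O: 1
Molecular formula: C7H13F3O.
  M = 7(12.011) + 13(1.008) + 3(18.998) + 15.999
    = 84.077 + 13.104 + 56.994 + 15.999 = 170.174

170.17 g/mol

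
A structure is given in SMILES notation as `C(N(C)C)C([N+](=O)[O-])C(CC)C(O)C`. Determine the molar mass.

204.27 g/mol

Atom tally by fragment:
  (CH3)2NCH2 → C:3 H:8 N:1
  CH(NO2) → C:1 H:1 N:1 O:2
  CH(C2H5) → C:3 H:6
  CH(OH) → C:1 H:2 O:1
  CH3 → C:1 H:3
Element totals:
  C: 9
  H: 20
  N: 2
  O: 3
Molecular formula: C9H20N2O3.
  M = 9(12.011) + 20(1.008) + 2(14.007) + 3(15.999)
    = 108.099 + 20.160 + 28.014 + 47.997 = 204.270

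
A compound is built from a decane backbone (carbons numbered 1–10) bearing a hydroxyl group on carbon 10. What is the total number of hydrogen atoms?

Atom tally by fragment:
  CH3 → C:1 H:3
  CH2 → C:1 H:2
  CH2 → C:1 H:2
  CH2 → C:1 H:2
  CH2 → C:1 H:2
  CH2 → C:1 H:2
  CH2 → C:1 H:2
  CH2 → C:1 H:2
  CH2 → C:1 H:2
  CH2OH → C:1 H:3 O:1
Element totals:
  C: 10
  H: 22
  O: 1

22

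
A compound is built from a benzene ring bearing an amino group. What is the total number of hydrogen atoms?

Atom tally by fragment:
  benzene ring core → C:6 H:6
  (− 1 ring H displaced by substituents)
  + NH2 → N:1 H:2
Element totals:
  C: 6
  H: 7
  N: 1

7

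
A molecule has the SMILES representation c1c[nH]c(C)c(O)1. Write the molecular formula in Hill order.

Atom tally by fragment:
  pyrrole ring core → C:4 H:5 N:1
  (− 2 ring H displaced by substituents)
  + CH3 → C:1 H:3
  + OH → O:1 H:1
Element totals:
  C: 5
  H: 7
  N: 1
  O: 1

C5H7NO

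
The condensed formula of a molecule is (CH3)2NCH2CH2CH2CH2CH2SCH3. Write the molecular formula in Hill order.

Element totals:
  C: 8
  H: 19
  N: 1
  S: 1

C8H19NS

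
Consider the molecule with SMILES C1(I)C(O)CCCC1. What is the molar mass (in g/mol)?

226.06 g/mol

Atom tally by fragment:
  cyclohexane ring core → C:6 H:12
  (− 2 ring H displaced by substituents)
  + I → I:1
  + OH → O:1 H:1
Element totals:
  C: 6
  H: 11
  I: 1
  O: 1
Molecular formula: C6H11IO.
  M = 6(12.011) + 11(1.008) + 126.904 + 15.999
    = 72.066 + 11.088 + 126.904 + 15.999 = 226.057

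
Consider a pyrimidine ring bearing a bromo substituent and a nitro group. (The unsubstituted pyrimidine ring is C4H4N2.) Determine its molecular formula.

Atom tally by fragment:
  pyrimidine ring core → C:4 H:4 N:2
  (− 2 ring H displaced by substituents)
  + Br → Br:1
  + NO2 → N:1 O:2
Element totals:
  C: 4
  H: 2
  Br: 1
  N: 3
  O: 2

C4H2BrN3O2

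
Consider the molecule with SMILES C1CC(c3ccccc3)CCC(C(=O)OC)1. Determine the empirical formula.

Atom tally by fragment:
  cyclohexane ring core → C:6 H:12
  (− 2 ring H displaced by substituents)
  + C6H5 → C:6 H:5
  + COOCH3 → C:2 H:3 O:2
Element totals:
  C: 14
  H: 18
  O: 2
Molecular formula: C14H18O2.
gcd of subscripts = 2; dividing each by 2:
  C: 14/2 = 7
  H: 18/2 = 9
  O: 2/2 = 1

C7H9O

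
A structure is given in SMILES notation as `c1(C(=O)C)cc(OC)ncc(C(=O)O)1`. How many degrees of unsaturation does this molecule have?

Atom tally by fragment:
  pyridine ring core → C:5 H:5 N:1
  (− 3 ring H displaced by substituents)
  + COCH3 → C:2 H:3 O:1
  + OCH3 → C:1 H:3 O:1
  + COOH → C:1 H:1 O:2
Element totals:
  C: 9
  H: 9
  N: 1
  O: 4
Molecular formula: C9H9NO4.
DoU = (2C + 2 + N − H − X) / 2 = (2·9 + 2 + 1 − 9 − 0) / 2 = 6.

6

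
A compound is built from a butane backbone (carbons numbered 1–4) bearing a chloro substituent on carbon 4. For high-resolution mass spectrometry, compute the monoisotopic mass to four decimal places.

92.0393

Atom tally by fragment:
  CH3 → C:1 H:3
  CH2 → C:1 H:2
  CH2 → C:1 H:2
  CH2Cl → C:1 H:2 Cl:1
Element totals:
  C: 4
  H: 9
  Cl: 1
Molecular formula: C4H9Cl.
  M = 4(12.0) + 9(1.007825) + 34.968853
    = 48.000000 + 9.070425 + 34.968853 = 92.039278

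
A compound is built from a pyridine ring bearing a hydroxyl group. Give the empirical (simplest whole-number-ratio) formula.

C5H5NO

Atom tally by fragment:
  pyridine ring core → C:5 H:5 N:1
  (− 1 ring H displaced by substituents)
  + OH → O:1 H:1
Element totals:
  C: 5
  H: 5
  N: 1
  O: 1
Molecular formula: C5H5NO.
gcd of subscripts (5, 5, 1, 1) = 1, so the empirical formula equals the molecular formula.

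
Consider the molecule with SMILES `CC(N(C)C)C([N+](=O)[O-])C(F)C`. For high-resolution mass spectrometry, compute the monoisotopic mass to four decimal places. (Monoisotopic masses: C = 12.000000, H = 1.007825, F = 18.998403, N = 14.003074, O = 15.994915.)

178.1118

Atom tally by fragment:
  CH3 → C:1 H:3
  CH(N(CH3)2) → C:3 H:7 N:1
  CH(NO2) → C:1 H:1 N:1 O:2
  CH(F) → C:1 H:1 F:1
  CH3 → C:1 H:3
Element totals:
  C: 7
  H: 15
  F: 1
  N: 2
  O: 2
Molecular formula: C7H15FN2O2.
  M = 7(12.0) + 15(1.007825) + 18.998403 + 2(14.003074) + 2(15.994915)
    = 84.000000 + 15.117375 + 18.998403 + 28.006148 + 31.989830 = 178.111756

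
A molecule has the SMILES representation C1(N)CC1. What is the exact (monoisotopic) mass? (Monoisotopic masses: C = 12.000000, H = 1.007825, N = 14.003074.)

Atom tally by fragment:
  cyclopropane ring core → C:3 H:6
  (− 1 ring H displaced by substituents)
  + NH2 → N:1 H:2
Element totals:
  C: 3
  H: 7
  N: 1
Molecular formula: C3H7N.
  M = 3(12.0) + 7(1.007825) + 14.003074
    = 36.000000 + 7.054775 + 14.003074 = 57.057849

57.0578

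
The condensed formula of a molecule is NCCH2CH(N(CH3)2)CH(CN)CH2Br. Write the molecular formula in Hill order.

C8H12BrN3

Element totals:
  C: 8
  H: 12
  Br: 1
  N: 3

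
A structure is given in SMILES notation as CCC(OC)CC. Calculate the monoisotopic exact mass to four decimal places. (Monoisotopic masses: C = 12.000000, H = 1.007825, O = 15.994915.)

102.1045

Atom tally by fragment:
  CH3 → C:1 H:3
  CH2 → C:1 H:2
  CH(OCH3) → C:2 H:4 O:1
  CH2 → C:1 H:2
  CH3 → C:1 H:3
Element totals:
  C: 6
  H: 14
  O: 1
Molecular formula: C6H14O.
  M = 6(12.0) + 14(1.007825) + 15.994915
    = 72.000000 + 14.109550 + 15.994915 = 102.104465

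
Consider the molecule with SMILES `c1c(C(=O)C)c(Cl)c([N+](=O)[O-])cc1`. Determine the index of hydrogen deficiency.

6

Atom tally by fragment:
  benzene ring core → C:6 H:6
  (− 3 ring H displaced by substituents)
  + COCH3 → C:2 H:3 O:1
  + Cl → Cl:1
  + NO2 → N:1 O:2
Element totals:
  C: 8
  H: 6
  Cl: 1
  N: 1
  O: 3
Molecular formula: C8H6ClNO3.
DoU = (2C + 2 + N − H − X) / 2 = (2·8 + 2 + 1 − 6 − 1) / 2 = 6.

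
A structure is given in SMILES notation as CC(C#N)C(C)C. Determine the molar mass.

97.16 g/mol

Atom tally by fragment:
  CH3 → C:1 H:3
  CH(CN) → C:2 H:1 N:1
  CH(CH3) → C:2 H:4
  CH3 → C:1 H:3
Element totals:
  C: 6
  H: 11
  N: 1
Molecular formula: C6H11N.
  M = 6(12.011) + 11(1.008) + 14.007
    = 72.066 + 11.088 + 14.007 = 97.161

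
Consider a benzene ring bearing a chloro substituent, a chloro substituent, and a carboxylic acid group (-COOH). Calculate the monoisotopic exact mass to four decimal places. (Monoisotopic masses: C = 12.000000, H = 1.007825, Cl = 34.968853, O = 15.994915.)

189.9588

Atom tally by fragment:
  benzene ring core → C:6 H:6
  (− 3 ring H displaced by substituents)
  + Cl → Cl:1
  + Cl → Cl:1
  + COOH → C:1 H:1 O:2
Element totals:
  C: 7
  H: 4
  Cl: 2
  O: 2
Molecular formula: C7H4Cl2O2.
  M = 7(12.0) + 4(1.007825) + 2(34.968853) + 2(15.994915)
    = 84.000000 + 4.031300 + 69.937706 + 31.989830 = 189.958836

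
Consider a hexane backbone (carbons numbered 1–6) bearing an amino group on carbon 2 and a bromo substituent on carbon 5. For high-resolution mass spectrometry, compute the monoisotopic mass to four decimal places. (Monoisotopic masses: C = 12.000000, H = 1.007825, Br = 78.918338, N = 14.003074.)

179.0310

Atom tally by fragment:
  CH3 → C:1 H:3
  CH(NH2) → C:1 H:3 N:1
  CH2 → C:1 H:2
  CH2 → C:1 H:2
  CH(Br) → C:1 H:1 Br:1
  CH3 → C:1 H:3
Element totals:
  C: 6
  H: 14
  Br: 1
  N: 1
Molecular formula: C6H14BrN.
  M = 6(12.0) + 14(1.007825) + 78.918338 + 14.003074
    = 72.000000 + 14.109550 + 78.918338 + 14.003074 = 179.030962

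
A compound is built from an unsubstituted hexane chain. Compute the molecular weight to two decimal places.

86.18 g/mol

Atom tally by fragment:
  CH3 → C:1 H:3
  CH2 → C:1 H:2
  CH2 → C:1 H:2
  CH2 → C:1 H:2
  CH2 → C:1 H:2
  CH3 → C:1 H:3
Element totals:
  C: 6
  H: 14
Molecular formula: C6H14.
  M = 6(12.011) + 14(1.008)
    = 72.066 + 14.112 = 86.178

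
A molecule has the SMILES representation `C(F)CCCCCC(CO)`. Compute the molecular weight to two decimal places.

Atom tally by fragment:
  FCH2 → C:1 H:2 F:1
  CH2 → C:1 H:2
  CH2 → C:1 H:2
  CH2 → C:1 H:2
  CH2 → C:1 H:2
  CH2 → C:1 H:2
  CH2CH2OH → C:2 H:5 O:1
Element totals:
  C: 8
  H: 17
  F: 1
  O: 1
Molecular formula: C8H17FO.
  M = 8(12.011) + 17(1.008) + 18.998 + 15.999
    = 96.088 + 17.136 + 18.998 + 15.999 = 148.221

148.22 g/mol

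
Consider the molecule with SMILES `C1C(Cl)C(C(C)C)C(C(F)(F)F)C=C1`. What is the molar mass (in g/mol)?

226.67 g/mol

Atom tally by fragment:
  cyclohexene ring core → C:6 H:10
  (− 3 ring H displaced by substituents)
  + Cl → Cl:1
  + CH(CH3)2 → C:3 H:7
  + CF3 → C:1 F:3
Element totals:
  C: 10
  H: 14
  Cl: 1
  F: 3
Molecular formula: C10H14ClF3.
  M = 10(12.011) + 14(1.008) + 35.45 + 3(18.998)
    = 120.110 + 14.112 + 35.450 + 56.994 = 226.666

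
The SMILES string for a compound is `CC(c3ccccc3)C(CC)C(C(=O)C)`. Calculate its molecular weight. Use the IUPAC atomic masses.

Atom tally by fragment:
  CH3 → C:1 H:3
  CH(C6H5) → C:7 H:6
  CH(C2H5) → C:3 H:6
  CH2COCH3 → C:3 H:5 O:1
Element totals:
  C: 14
  H: 20
  O: 1
Molecular formula: C14H20O.
  M = 14(12.011) + 20(1.008) + 15.999
    = 168.154 + 20.160 + 15.999 = 204.313

204.31 g/mol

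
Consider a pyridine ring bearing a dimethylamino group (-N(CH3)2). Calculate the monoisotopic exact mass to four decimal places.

Atom tally by fragment:
  pyridine ring core → C:5 H:5 N:1
  (− 1 ring H displaced by substituents)
  + N(CH3)2 → N:1 C:2 H:6
Element totals:
  C: 7
  H: 10
  N: 2
Molecular formula: C7H10N2.
  M = 7(12.0) + 10(1.007825) + 2(14.003074)
    = 84.000000 + 10.078250 + 28.006148 = 122.084398

122.0844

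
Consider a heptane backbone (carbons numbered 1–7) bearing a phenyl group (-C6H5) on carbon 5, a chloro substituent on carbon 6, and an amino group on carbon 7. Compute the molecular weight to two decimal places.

Atom tally by fragment:
  CH3 → C:1 H:3
  CH2 → C:1 H:2
  CH2 → C:1 H:2
  CH2 → C:1 H:2
  CH(C6H5) → C:7 H:6
  CH(Cl) → C:1 H:1 Cl:1
  CH2NH2 → C:1 H:4 N:1
Element totals:
  C: 13
  H: 20
  Cl: 1
  N: 1
Molecular formula: C13H20ClN.
  M = 13(12.011) + 20(1.008) + 35.45 + 14.007
    = 156.143 + 20.160 + 35.450 + 14.007 = 225.760

225.76 g/mol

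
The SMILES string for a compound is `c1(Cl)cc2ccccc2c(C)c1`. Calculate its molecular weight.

176.64 g/mol

Atom tally by fragment:
  naphthalene ring system core → C:10 H:8
  (− 2 ring H displaced by substituents)
  + Cl → Cl:1
  + CH3 → C:1 H:3
Element totals:
  C: 11
  H: 9
  Cl: 1
Molecular formula: C11H9Cl.
  M = 11(12.011) + 9(1.008) + 35.45
    = 132.121 + 9.072 + 35.450 = 176.643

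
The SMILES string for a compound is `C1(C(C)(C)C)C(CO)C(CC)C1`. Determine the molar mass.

Atom tally by fragment:
  cyclobutane ring core → C:4 H:8
  (− 3 ring H displaced by substituents)
  + C(CH3)3 → C:4 H:9
  + CH2OH → C:1 H:3 O:1
  + C2H5 → C:2 H:5
Element totals:
  C: 11
  H: 22
  O: 1
Molecular formula: C11H22O.
  M = 11(12.011) + 22(1.008) + 15.999
    = 132.121 + 22.176 + 15.999 = 170.296

170.30 g/mol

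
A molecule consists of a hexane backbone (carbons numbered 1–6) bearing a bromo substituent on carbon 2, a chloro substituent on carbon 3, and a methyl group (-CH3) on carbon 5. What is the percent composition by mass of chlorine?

16.60%

Atom tally by fragment:
  CH3 → C:1 H:3
  CH(Br) → C:1 H:1 Br:1
  CH(Cl) → C:1 H:1 Cl:1
  CH2 → C:1 H:2
  CH(CH3) → C:2 H:4
  CH3 → C:1 H:3
Element totals:
  C: 7
  H: 14
  Br: 1
  Cl: 1
Molecular formula: C7H14BrCl.
Molar mass = 213.543 g/mol.
Mass from Cl: 1 × 35.45 = 35.450 g/mol.
%Cl = 35.450 / 213.543 × 100 = 16.60%.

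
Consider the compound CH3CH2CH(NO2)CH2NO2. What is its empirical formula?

Element totals:
  C: 4
  H: 8
  N: 2
  O: 4
Molecular formula: C4H8N2O4.
gcd of subscripts = 2; dividing each by 2:
  C: 4/2 = 2
  H: 8/2 = 4
  N: 2/2 = 1
  O: 4/2 = 2

C2H4NO2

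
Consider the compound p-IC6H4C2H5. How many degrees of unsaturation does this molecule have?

4

Atom tally by fragment:
  benzene ring core → C:6 H:6
  (− 2 ring H displaced by substituents)
  + I → I:1
  + C2H5 → C:2 H:5
Element totals:
  C: 8
  H: 9
  I: 1
Molecular formula: C8H9I.
DoU = (2C + 2 + N − H − X) / 2 = (2·8 + 2 + 0 − 9 − 1) / 2 = 4.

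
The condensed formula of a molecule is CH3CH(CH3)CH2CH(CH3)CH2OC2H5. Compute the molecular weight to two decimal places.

Atom tally by fragment:
  CH3 → C:1 H:3
  CH(CH3) → C:2 H:4
  CH2 → C:1 H:2
  CH(CH3) → C:2 H:4
  CH2OC2H5 → C:3 H:7 O:1
Element totals:
  C: 9
  H: 20
  O: 1
Molecular formula: C9H20O.
  M = 9(12.011) + 20(1.008) + 15.999
    = 108.099 + 20.160 + 15.999 = 144.258

144.26 g/mol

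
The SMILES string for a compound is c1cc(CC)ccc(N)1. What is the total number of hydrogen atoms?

11

Atom tally by fragment:
  benzene ring core → C:6 H:6
  (− 2 ring H displaced by substituents)
  + C2H5 → C:2 H:5
  + NH2 → N:1 H:2
Element totals:
  C: 8
  H: 11
  N: 1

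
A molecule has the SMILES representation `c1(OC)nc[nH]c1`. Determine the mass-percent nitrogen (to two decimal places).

28.56%

Atom tally by fragment:
  imidazole ring core → C:3 H:4 N:2
  (− 1 ring H displaced by substituents)
  + OCH3 → C:1 H:3 O:1
Element totals:
  C: 4
  H: 6
  N: 2
  O: 1
Molecular formula: C4H6N2O.
Molar mass = 98.105 g/mol.
Mass from N: 2 × 14.007 = 28.014 g/mol.
%N = 28.014 / 98.105 × 100 = 28.56%.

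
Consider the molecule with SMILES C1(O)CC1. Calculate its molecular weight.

58.08 g/mol

Atom tally by fragment:
  cyclopropane ring core → C:3 H:6
  (− 1 ring H displaced by substituents)
  + OH → O:1 H:1
Element totals:
  C: 3
  H: 6
  O: 1
Molecular formula: C3H6O.
  M = 3(12.011) + 6(1.008) + 15.999
    = 36.033 + 6.048 + 15.999 = 58.080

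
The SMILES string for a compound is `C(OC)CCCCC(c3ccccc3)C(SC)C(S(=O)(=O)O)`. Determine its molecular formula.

Atom tally by fragment:
  CH3OCH2 → C:2 H:5 O:1
  CH2 → C:1 H:2
  CH2 → C:1 H:2
  CH2 → C:1 H:2
  CH2 → C:1 H:2
  CH(C6H5) → C:7 H:6
  CH(SCH3) → C:2 H:4 S:1
  CH2SO3H → C:1 H:3 S:1 O:3
Element totals:
  C: 16
  H: 26
  O: 4
  S: 2

C16H26O4S2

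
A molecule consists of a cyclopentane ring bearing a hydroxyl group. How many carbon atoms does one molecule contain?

5

Atom tally by fragment:
  cyclopentane ring core → C:5 H:10
  (− 1 ring H displaced by substituents)
  + OH → O:1 H:1
Element totals:
  C: 5
  H: 10
  O: 1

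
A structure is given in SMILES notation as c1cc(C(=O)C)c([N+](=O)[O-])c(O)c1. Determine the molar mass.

181.15 g/mol

Atom tally by fragment:
  benzene ring core → C:6 H:6
  (− 3 ring H displaced by substituents)
  + COCH3 → C:2 H:3 O:1
  + NO2 → N:1 O:2
  + OH → O:1 H:1
Element totals:
  C: 8
  H: 7
  N: 1
  O: 4
Molecular formula: C8H7NO4.
  M = 8(12.011) + 7(1.008) + 14.007 + 4(15.999)
    = 96.088 + 7.056 + 14.007 + 63.996 = 181.147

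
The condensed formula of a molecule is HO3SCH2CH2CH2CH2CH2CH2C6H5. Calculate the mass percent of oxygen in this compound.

19.81%

Atom tally by fragment:
  HO3SCH2 → C:1 H:3 S:1 O:3
  CH2 → C:1 H:2
  CH2 → C:1 H:2
  CH2 → C:1 H:2
  CH2 → C:1 H:2
  CH2C6H5 → C:7 H:7
Element totals:
  C: 12
  H: 18
  O: 3
  S: 1
Molecular formula: C12H18O3S.
Molar mass = 242.333 g/mol.
Mass from O: 3 × 15.999 = 47.997 g/mol.
%O = 47.997 / 242.333 × 100 = 19.81%.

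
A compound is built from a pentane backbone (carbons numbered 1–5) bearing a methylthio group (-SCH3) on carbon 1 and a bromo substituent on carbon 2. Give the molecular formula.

Atom tally by fragment:
  CH3SCH2 → C:2 H:5 S:1
  CH(Br) → C:1 H:1 Br:1
  CH2 → C:1 H:2
  CH2 → C:1 H:2
  CH3 → C:1 H:3
Element totals:
  C: 6
  H: 13
  Br: 1
  S: 1

C6H13BrS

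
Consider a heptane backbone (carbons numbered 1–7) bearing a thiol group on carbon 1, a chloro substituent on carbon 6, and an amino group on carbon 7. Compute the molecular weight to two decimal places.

Atom tally by fragment:
  HSCH2 → C:1 H:3 S:1
  CH2 → C:1 H:2
  CH2 → C:1 H:2
  CH2 → C:1 H:2
  CH2 → C:1 H:2
  CH(Cl) → C:1 H:1 Cl:1
  CH2NH2 → C:1 H:4 N:1
Element totals:
  C: 7
  H: 16
  Cl: 1
  N: 1
  S: 1
Molecular formula: C7H16ClNS.
  M = 7(12.011) + 16(1.008) + 35.45 + 14.007 + 32.06
    = 84.077 + 16.128 + 35.450 + 14.007 + 32.060 = 181.722

181.72 g/mol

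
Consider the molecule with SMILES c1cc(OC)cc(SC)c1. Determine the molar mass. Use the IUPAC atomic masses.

154.23 g/mol

Atom tally by fragment:
  benzene ring core → C:6 H:6
  (− 2 ring H displaced by substituents)
  + OCH3 → C:1 H:3 O:1
  + SCH3 → C:1 H:3 S:1
Element totals:
  C: 8
  H: 10
  O: 1
  S: 1
Molecular formula: C8H10OS.
  M = 8(12.011) + 10(1.008) + 15.999 + 32.06
    = 96.088 + 10.080 + 15.999 + 32.060 = 154.227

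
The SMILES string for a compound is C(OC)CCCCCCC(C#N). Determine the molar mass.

169.27 g/mol

Atom tally by fragment:
  CH3OCH2 → C:2 H:5 O:1
  CH2 → C:1 H:2
  CH2 → C:1 H:2
  CH2 → C:1 H:2
  CH2 → C:1 H:2
  CH2 → C:1 H:2
  CH2 → C:1 H:2
  CH2CN → C:2 H:2 N:1
Element totals:
  C: 10
  H: 19
  N: 1
  O: 1
Molecular formula: C10H19NO.
  M = 10(12.011) + 19(1.008) + 14.007 + 15.999
    = 120.110 + 19.152 + 14.007 + 15.999 = 169.268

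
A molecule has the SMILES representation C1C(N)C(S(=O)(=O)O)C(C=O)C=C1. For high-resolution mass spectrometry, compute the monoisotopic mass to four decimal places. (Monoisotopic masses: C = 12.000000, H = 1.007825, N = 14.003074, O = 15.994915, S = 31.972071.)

205.0409

Atom tally by fragment:
  cyclohexene ring core → C:6 H:10
  (− 3 ring H displaced by substituents)
  + NH2 → N:1 H:2
  + SO3H → S:1 O:3 H:1
  + CHO → C:1 H:1 O:1
Element totals:
  C: 7
  H: 11
  N: 1
  O: 4
  S: 1
Molecular formula: C7H11NO4S.
  M = 7(12.0) + 11(1.007825) + 14.003074 + 4(15.994915) + 31.972071
    = 84.000000 + 11.086075 + 14.003074 + 63.979660 + 31.972071 = 205.040880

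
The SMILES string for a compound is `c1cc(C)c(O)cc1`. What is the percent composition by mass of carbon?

77.75%

Atom tally by fragment:
  benzene ring core → C:6 H:6
  (− 2 ring H displaced by substituents)
  + CH3 → C:1 H:3
  + OH → O:1 H:1
Element totals:
  C: 7
  H: 8
  O: 1
Molecular formula: C7H8O.
Molar mass = 108.140 g/mol.
Mass from C: 7 × 12.011 = 84.077 g/mol.
%C = 84.077 / 108.140 × 100 = 77.75%.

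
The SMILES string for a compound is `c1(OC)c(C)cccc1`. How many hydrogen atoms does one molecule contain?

10

Atom tally by fragment:
  benzene ring core → C:6 H:6
  (− 2 ring H displaced by substituents)
  + OCH3 → C:1 H:3 O:1
  + CH3 → C:1 H:3
Element totals:
  C: 8
  H: 10
  O: 1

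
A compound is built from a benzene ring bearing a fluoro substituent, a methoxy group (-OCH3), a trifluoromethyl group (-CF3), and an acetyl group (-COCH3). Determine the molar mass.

Atom tally by fragment:
  benzene ring core → C:6 H:6
  (− 4 ring H displaced by substituents)
  + F → F:1
  + OCH3 → C:1 H:3 O:1
  + CF3 → C:1 F:3
  + COCH3 → C:2 H:3 O:1
Element totals:
  C: 10
  H: 8
  F: 4
  O: 2
Molecular formula: C10H8F4O2.
  M = 10(12.011) + 8(1.008) + 4(18.998) + 2(15.999)
    = 120.110 + 8.064 + 75.992 + 31.998 = 236.164

236.16 g/mol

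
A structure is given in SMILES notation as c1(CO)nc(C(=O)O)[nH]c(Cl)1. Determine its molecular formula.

C5H5ClN2O3

Atom tally by fragment:
  imidazole ring core → C:3 H:4 N:2
  (− 3 ring H displaced by substituents)
  + CH2OH → C:1 H:3 O:1
  + COOH → C:1 H:1 O:2
  + Cl → Cl:1
Element totals:
  C: 5
  H: 5
  Cl: 1
  N: 2
  O: 3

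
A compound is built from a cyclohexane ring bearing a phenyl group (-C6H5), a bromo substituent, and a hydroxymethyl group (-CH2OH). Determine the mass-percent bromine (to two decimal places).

29.68%

Atom tally by fragment:
  cyclohexane ring core → C:6 H:12
  (− 3 ring H displaced by substituents)
  + C6H5 → C:6 H:5
  + Br → Br:1
  + CH2OH → C:1 H:3 O:1
Element totals:
  C: 13
  H: 17
  Br: 1
  O: 1
Molecular formula: C13H17BrO.
Molar mass = 269.182 g/mol.
Mass from Br: 1 × 79.904 = 79.904 g/mol.
%Br = 79.904 / 269.182 × 100 = 29.68%.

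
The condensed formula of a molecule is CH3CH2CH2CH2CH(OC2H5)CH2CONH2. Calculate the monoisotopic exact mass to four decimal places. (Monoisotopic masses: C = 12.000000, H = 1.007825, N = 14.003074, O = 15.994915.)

173.1416

Atom tally by fragment:
  CH3 → C:1 H:3
  CH2 → C:1 H:2
  CH2 → C:1 H:2
  CH2 → C:1 H:2
  CH(OC2H5) → C:3 H:6 O:1
  CH2CONH2 → C:2 H:4 O:1 N:1
Element totals:
  C: 9
  H: 19
  N: 1
  O: 2
Molecular formula: C9H19NO2.
  M = 9(12.0) + 19(1.007825) + 14.003074 + 2(15.994915)
    = 108.000000 + 19.148675 + 14.003074 + 31.989830 = 173.141579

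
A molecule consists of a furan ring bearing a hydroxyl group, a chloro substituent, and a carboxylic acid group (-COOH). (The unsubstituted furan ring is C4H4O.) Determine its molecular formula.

Atom tally by fragment:
  furan ring core → C:4 H:4 O:1
  (− 3 ring H displaced by substituents)
  + OH → O:1 H:1
  + Cl → Cl:1
  + COOH → C:1 H:1 O:2
Element totals:
  C: 5
  H: 3
  Cl: 1
  O: 4

C5H3ClO4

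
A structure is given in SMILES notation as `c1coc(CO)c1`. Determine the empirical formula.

C5H6O2

Atom tally by fragment:
  furan ring core → C:4 H:4 O:1
  (− 1 ring H displaced by substituents)
  + CH2OH → C:1 H:3 O:1
Element totals:
  C: 5
  H: 6
  O: 2
Molecular formula: C5H6O2.
gcd of subscripts (5, 6, 2) = 1, so the empirical formula equals the molecular formula.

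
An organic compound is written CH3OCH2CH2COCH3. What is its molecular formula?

Element totals:
  C: 5
  H: 10
  O: 2

C5H10O2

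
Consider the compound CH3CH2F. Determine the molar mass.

Element totals:
  C: 2
  H: 5
  F: 1
Molecular formula: C2H5F.
  M = 2(12.011) + 5(1.008) + 18.998
    = 24.022 + 5.040 + 18.998 = 48.060

48.06 g/mol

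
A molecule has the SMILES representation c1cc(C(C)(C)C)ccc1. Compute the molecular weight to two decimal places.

Atom tally by fragment:
  benzene ring core → C:6 H:6
  (− 1 ring H displaced by substituents)
  + C(CH3)3 → C:4 H:9
Element totals:
  C: 10
  H: 14
Molecular formula: C10H14.
  M = 10(12.011) + 14(1.008)
    = 120.110 + 14.112 = 134.222

134.22 g/mol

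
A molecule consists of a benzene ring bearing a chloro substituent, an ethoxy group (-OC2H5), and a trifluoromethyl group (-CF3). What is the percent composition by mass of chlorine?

15.78%

Atom tally by fragment:
  benzene ring core → C:6 H:6
  (− 3 ring H displaced by substituents)
  + Cl → Cl:1
  + OC2H5 → C:2 H:5 O:1
  + CF3 → C:1 F:3
Element totals:
  C: 9
  H: 8
  Cl: 1
  F: 3
  O: 1
Molecular formula: C9H8ClF3O.
Molar mass = 224.606 g/mol.
Mass from Cl: 1 × 35.45 = 35.450 g/mol.
%Cl = 35.450 / 224.606 × 100 = 15.78%.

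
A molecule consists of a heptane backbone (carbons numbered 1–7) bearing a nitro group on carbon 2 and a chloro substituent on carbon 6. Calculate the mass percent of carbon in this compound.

46.80%

Atom tally by fragment:
  CH3 → C:1 H:3
  CH(NO2) → C:1 H:1 N:1 O:2
  CH2 → C:1 H:2
  CH2 → C:1 H:2
  CH2 → C:1 H:2
  CH(Cl) → C:1 H:1 Cl:1
  CH3 → C:1 H:3
Element totals:
  C: 7
  H: 14
  Cl: 1
  N: 1
  O: 2
Molecular formula: C7H14ClNO2.
Molar mass = 179.644 g/mol.
Mass from C: 7 × 12.011 = 84.077 g/mol.
%C = 84.077 / 179.644 × 100 = 46.80%.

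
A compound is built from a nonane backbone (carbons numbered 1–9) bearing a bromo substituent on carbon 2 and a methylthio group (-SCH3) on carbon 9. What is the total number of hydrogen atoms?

21

Atom tally by fragment:
  CH3 → C:1 H:3
  CH(Br) → C:1 H:1 Br:1
  CH2 → C:1 H:2
  CH2 → C:1 H:2
  CH2 → C:1 H:2
  CH2 → C:1 H:2
  CH2 → C:1 H:2
  CH2 → C:1 H:2
  CH2SCH3 → C:2 H:5 S:1
Element totals:
  C: 10
  H: 21
  Br: 1
  S: 1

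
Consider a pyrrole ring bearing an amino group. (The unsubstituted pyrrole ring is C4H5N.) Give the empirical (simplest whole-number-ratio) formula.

Atom tally by fragment:
  pyrrole ring core → C:4 H:5 N:1
  (− 1 ring H displaced by substituents)
  + NH2 → N:1 H:2
Element totals:
  C: 4
  H: 6
  N: 2
Molecular formula: C4H6N2.
gcd of subscripts = 2; dividing each by 2:
  C: 4/2 = 2
  H: 6/2 = 3
  N: 2/2 = 1

C2H3N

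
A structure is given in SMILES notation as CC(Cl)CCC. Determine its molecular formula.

C5H11Cl

Atom tally by fragment:
  CH3 → C:1 H:3
  CH(Cl) → C:1 H:1 Cl:1
  CH2 → C:1 H:2
  CH2 → C:1 H:2
  CH3 → C:1 H:3
Element totals:
  C: 5
  H: 11
  Cl: 1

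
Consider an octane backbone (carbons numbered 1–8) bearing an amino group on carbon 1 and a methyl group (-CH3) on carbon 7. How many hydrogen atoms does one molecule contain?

21

Atom tally by fragment:
  H2NCH2 → C:1 H:4 N:1
  CH2 → C:1 H:2
  CH2 → C:1 H:2
  CH2 → C:1 H:2
  CH2 → C:1 H:2
  CH2 → C:1 H:2
  CH(CH3) → C:2 H:4
  CH3 → C:1 H:3
Element totals:
  C: 9
  H: 21
  N: 1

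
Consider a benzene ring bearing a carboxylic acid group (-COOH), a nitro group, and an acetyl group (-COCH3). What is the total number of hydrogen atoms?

Atom tally by fragment:
  benzene ring core → C:6 H:6
  (− 3 ring H displaced by substituents)
  + COOH → C:1 H:1 O:2
  + NO2 → N:1 O:2
  + COCH3 → C:2 H:3 O:1
Element totals:
  C: 9
  H: 7
  N: 1
  O: 5

7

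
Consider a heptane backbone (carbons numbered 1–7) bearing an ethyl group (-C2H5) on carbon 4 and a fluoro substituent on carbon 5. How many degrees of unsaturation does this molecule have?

Atom tally by fragment:
  CH3 → C:1 H:3
  CH2 → C:1 H:2
  CH2 → C:1 H:2
  CH(C2H5) → C:3 H:6
  CH(F) → C:1 H:1 F:1
  CH2 → C:1 H:2
  CH3 → C:1 H:3
Element totals:
  C: 9
  H: 19
  F: 1
Molecular formula: C9H19F.
DoU = (2C + 2 + N − H − X) / 2 = (2·9 + 2 + 0 − 19 − 1) / 2 = 0.

0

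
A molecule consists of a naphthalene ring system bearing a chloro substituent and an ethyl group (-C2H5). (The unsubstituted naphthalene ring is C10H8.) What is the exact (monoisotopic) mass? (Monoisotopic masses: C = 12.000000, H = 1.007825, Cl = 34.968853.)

190.0549

Atom tally by fragment:
  naphthalene ring system core → C:10 H:8
  (− 2 ring H displaced by substituents)
  + Cl → Cl:1
  + C2H5 → C:2 H:5
Element totals:
  C: 12
  H: 11
  Cl: 1
Molecular formula: C12H11Cl.
  M = 12(12.0) + 11(1.007825) + 34.968853
    = 144.000000 + 11.086075 + 34.968853 = 190.054928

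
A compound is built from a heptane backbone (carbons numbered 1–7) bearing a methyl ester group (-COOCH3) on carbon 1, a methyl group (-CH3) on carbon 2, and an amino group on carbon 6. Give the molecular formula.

Atom tally by fragment:
  CH3OOCCH2 → C:3 H:5 O:2
  CH(CH3) → C:2 H:4
  CH2 → C:1 H:2
  CH2 → C:1 H:2
  CH2 → C:1 H:2
  CH(NH2) → C:1 H:3 N:1
  CH3 → C:1 H:3
Element totals:
  C: 10
  H: 21
  N: 1
  O: 2

C10H21NO2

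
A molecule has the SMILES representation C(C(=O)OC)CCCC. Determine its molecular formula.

C7H14O2

Atom tally by fragment:
  CH3OOCCH2 → C:3 H:5 O:2
  CH2 → C:1 H:2
  CH2 → C:1 H:2
  CH2 → C:1 H:2
  CH3 → C:1 H:3
Element totals:
  C: 7
  H: 14
  O: 2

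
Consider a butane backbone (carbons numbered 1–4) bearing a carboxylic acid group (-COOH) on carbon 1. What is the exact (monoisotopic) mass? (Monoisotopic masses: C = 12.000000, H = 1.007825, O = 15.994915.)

102.0681

Atom tally by fragment:
  HOOCCH2 → C:2 H:3 O:2
  CH2 → C:1 H:2
  CH2 → C:1 H:2
  CH3 → C:1 H:3
Element totals:
  C: 5
  H: 10
  O: 2
Molecular formula: C5H10O2.
  M = 5(12.0) + 10(1.007825) + 2(15.994915)
    = 60.000000 + 10.078250 + 31.989830 = 102.068080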